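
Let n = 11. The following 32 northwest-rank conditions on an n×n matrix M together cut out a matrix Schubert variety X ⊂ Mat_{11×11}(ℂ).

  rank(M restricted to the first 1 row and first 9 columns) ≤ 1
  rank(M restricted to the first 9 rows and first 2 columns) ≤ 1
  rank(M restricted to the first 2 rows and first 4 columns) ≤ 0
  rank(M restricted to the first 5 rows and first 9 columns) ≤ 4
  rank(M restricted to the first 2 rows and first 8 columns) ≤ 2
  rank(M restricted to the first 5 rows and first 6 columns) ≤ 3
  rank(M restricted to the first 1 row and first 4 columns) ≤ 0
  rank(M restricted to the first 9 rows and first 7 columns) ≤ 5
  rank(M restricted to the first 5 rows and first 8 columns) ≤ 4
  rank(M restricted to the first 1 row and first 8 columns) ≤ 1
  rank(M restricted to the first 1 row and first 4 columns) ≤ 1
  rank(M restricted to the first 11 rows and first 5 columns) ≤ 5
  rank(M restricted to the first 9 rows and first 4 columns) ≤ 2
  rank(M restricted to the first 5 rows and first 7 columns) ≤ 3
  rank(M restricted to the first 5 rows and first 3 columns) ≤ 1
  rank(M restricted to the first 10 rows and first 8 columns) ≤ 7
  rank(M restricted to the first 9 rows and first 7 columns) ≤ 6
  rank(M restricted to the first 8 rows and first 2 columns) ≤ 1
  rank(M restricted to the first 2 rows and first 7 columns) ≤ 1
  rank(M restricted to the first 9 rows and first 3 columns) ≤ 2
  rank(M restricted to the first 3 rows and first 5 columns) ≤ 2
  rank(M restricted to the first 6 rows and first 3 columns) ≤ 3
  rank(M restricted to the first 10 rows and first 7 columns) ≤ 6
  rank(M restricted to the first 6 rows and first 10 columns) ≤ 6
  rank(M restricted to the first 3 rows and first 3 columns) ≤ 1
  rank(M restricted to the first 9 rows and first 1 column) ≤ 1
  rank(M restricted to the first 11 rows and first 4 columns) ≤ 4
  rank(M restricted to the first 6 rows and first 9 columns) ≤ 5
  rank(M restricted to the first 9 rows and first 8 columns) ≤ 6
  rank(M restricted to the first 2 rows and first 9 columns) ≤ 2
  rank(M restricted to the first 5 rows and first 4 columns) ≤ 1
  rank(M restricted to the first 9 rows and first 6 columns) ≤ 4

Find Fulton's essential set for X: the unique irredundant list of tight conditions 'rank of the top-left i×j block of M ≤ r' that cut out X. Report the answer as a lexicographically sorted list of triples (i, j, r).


Propagating the 32 rank bounds to every northwest block:

  0 | 0 | 0 | 0 | 1 | 1 | 1 | 1 | 1 | 1 | 1
  0 | 0 | 0 | 0 | 1 | 1 | 1 | 2 | 2 | 2 | 2
  1 | 1 | 1 | 1 | 2 | 2 | 2 | 3 | 3 | 3 | 3
  1 | 1 | 1 | 1 | 2 | 3 | 3 | 4 | 4 | 4 | 4
  1 | 1 | 1 | 1 | 2 | 3 | 3 | 4 | 4 | 5 | 5
  1 | 1 | 2 | 2 | 3 | 4 | 4 | 5 | 5 | 6 | 6
  1 | 1 | 2 | 2 | 3 | 4 | 5 | 6 | 6 | 7 | 7
  1 | 1 | 2 | 2 | 3 | 4 | 5 | 6 | 7 | 8 | 8
  1 | 1 | 2 | 2 | 3 | 4 | 5 | 6 | 7 | 8 | 9
  1 | 2 | 3 | 3 | 4 | 5 | 6 | 7 | 8 | 9 | 10
  1 | 2 | 3 | 4 | 5 | 6 | 7 | 8 | 9 | 10 | 11

reading off 1-entries of Δ²R: w = (5, 8, 1, 6, 10, 3, 7, 9, 11, 2, 4).

ℓ(w)=25; the 7 essential cells (i,j,r):

[(2, 4, 0), (2, 7, 1), (5, 4, 1), (5, 7, 3), (5, 9, 4), (9, 2, 1), (9, 4, 2)]


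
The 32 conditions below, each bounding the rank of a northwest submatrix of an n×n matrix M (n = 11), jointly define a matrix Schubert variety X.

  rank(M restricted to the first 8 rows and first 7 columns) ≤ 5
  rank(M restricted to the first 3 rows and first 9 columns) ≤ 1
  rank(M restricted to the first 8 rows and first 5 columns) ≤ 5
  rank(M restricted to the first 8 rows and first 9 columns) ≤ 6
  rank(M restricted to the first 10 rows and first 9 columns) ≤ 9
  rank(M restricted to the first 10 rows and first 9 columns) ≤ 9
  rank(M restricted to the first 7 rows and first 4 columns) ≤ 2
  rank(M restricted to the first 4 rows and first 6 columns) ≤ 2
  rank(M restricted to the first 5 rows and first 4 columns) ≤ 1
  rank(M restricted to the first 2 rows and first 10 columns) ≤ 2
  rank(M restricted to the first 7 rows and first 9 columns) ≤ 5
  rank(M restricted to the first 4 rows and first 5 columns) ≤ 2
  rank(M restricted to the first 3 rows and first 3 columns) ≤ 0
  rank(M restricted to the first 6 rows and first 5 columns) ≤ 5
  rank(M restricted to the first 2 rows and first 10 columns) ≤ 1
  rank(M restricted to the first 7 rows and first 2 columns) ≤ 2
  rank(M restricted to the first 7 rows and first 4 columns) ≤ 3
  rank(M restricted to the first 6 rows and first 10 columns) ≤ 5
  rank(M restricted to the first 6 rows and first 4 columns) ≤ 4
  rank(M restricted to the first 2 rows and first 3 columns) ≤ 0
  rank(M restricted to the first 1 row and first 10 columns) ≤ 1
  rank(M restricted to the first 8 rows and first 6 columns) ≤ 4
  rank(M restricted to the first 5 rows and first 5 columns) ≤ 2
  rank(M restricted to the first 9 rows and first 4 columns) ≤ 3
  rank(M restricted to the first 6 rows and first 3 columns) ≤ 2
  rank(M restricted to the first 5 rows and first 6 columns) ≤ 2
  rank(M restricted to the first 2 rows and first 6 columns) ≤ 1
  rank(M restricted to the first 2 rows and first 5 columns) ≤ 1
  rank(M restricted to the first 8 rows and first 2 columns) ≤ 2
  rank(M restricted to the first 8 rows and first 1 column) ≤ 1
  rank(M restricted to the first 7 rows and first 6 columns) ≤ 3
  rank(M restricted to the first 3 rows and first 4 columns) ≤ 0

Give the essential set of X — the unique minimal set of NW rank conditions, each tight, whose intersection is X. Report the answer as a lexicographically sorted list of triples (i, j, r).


The tightest implied rank at each (i,j), from the 32 conditions:

  R[1]: 0 | 0 | 0 | 0 | 1 | 1 | 1 | 1 | 1 | 1 | 1
  R[2]: 0 | 0 | 0 | 0 | 1 | 1 | 1 | 1 | 1 | 1 | 2
  R[3]: 0 | 0 | 0 | 0 | 1 | 1 | 1 | 1 | 1 | 2 | 3
  R[4]: 1 | 1 | 1 | 1 | 2 | 2 | 2 | 2 | 2 | 3 | 4
  R[5]: 1 | 1 | 1 | 1 | 2 | 2 | 3 | 3 | 3 | 4 | 5
  R[6]: 1 | 2 | 2 | 2 | 3 | 3 | 4 | 4 | 4 | 5 | 6
  R[7]: 1 | 2 | 2 | 2 | 3 | 3 | 4 | 5 | 5 | 6 | 7
  R[8]: 1 | 2 | 3 | 3 | 4 | 4 | 5 | 6 | 6 | 7 | 8
  R[9]: 1 | 2 | 3 | 3 | 4 | 5 | 6 | 7 | 7 | 8 | 9
  R[10]: 1 | 2 | 3 | 4 | 5 | 6 | 7 | 8 | 8 | 9 | 10
  R[11]: 1 | 2 | 3 | 4 | 5 | 6 | 7 | 8 | 9 | 10 | 11

the unique w with this rank table is (5, 11, 10, 1, 7, 2, 8, 3, 6, 4, 9).

|D(w)|=29, |Ess(w)|=8:

[(2, 10, 1), (3, 4, 0), (3, 9, 1), (5, 4, 1), (5, 6, 2), (7, 4, 2), (7, 6, 3), (9, 4, 3)]


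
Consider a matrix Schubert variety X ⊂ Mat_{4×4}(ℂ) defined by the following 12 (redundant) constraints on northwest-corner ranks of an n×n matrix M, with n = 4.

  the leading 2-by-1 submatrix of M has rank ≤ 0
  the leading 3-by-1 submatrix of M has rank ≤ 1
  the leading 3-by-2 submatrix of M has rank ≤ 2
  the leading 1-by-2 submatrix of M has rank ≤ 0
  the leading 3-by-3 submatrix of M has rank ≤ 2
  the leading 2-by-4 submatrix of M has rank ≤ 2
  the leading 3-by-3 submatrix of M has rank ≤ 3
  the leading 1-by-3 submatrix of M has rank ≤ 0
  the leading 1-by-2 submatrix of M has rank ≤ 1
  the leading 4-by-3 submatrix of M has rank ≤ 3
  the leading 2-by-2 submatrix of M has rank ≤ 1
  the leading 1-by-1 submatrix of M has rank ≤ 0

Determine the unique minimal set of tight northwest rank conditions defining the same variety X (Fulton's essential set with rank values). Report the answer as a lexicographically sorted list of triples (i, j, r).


Propagating the 12 rank bounds to every northwest block:

  row 1: 0  0  0  1
  row 2: 0  1  1  2
  row 3: 1  2  2  3
  row 4: 1  2  3  4

the unique w with this rank table is (4, 2, 1, 3).

|D(w)|=4, |Ess(w)|=2:

[(1, 3, 0), (2, 1, 0)]


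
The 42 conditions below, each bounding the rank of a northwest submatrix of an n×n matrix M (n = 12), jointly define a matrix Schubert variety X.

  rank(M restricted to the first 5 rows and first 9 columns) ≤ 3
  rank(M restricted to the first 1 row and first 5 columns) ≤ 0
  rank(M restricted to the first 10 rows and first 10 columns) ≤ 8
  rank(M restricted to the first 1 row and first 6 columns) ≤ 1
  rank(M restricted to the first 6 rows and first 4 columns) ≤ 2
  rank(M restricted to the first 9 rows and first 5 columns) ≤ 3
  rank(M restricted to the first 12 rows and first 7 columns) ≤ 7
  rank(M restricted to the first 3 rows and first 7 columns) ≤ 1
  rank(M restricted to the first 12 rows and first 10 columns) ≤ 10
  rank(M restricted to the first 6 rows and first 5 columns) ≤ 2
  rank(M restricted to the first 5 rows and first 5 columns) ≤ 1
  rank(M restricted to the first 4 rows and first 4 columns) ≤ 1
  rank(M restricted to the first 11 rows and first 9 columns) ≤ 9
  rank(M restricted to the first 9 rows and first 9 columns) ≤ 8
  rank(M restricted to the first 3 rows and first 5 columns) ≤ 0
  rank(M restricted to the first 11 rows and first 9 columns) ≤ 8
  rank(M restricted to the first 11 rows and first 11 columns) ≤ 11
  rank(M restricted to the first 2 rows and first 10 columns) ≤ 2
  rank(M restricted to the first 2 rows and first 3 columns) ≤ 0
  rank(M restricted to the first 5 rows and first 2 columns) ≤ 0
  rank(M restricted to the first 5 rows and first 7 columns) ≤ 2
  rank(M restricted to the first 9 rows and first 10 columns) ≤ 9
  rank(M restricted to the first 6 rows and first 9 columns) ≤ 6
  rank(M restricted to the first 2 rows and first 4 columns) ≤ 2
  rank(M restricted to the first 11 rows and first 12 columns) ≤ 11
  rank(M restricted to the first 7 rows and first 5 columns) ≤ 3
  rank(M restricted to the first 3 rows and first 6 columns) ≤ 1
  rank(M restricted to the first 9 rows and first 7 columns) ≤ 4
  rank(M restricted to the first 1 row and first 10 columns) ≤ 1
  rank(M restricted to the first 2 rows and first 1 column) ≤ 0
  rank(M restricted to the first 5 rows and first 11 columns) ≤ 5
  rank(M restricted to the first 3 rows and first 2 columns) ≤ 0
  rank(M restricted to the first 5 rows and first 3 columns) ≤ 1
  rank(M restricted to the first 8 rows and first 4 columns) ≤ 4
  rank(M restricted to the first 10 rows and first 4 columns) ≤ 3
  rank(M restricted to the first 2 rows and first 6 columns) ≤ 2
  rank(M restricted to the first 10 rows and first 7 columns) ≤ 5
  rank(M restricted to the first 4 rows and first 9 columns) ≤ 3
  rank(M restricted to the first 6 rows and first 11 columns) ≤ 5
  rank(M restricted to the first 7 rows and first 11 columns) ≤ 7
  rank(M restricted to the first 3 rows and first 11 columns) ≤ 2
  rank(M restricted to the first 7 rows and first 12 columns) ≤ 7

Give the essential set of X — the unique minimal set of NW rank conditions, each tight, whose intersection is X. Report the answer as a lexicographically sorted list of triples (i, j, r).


Recovering R(i,j) via the rank-extension bound from the 42 conditions:

  R[1]: 0  0  0  0  0  1  1  1  1  1  1  1
  R[2]: 0  0  0  0  0  1  1  2  2  2  2  2
  R[3]: 0  0  0  0  0  1  1  2  2  2  2  3
  R[4]: 0  0  1  1  1  2  2  3  3  3  3  4
  R[5]: 0  0  1  1  1  2  2  3  3  4  4  5
  R[6]: 1  1  2  2  2  3  3  4  4  5  5  6
  R[7]: 1  2  3  3  3  4  4  5  5  6  6  7
  R[8]: 1  2  3  3  3  4  4  5  6  7  7  8
  R[9]: 1  2  3  3  3  4  4  5  6  7  8  9
  R[10]: 1  2  3  3  4  5  5  6  7  8  9  10
  R[11]: 1  2  3  4  5  6  6  7  8  9  10  11
  R[12]: 1  2  3  4  5  6  7  8  9  10  11  12

so w = (6, 8, 12, 3, 10, 1, 2, 9, 11, 5, 4, 7).

10 SE-corners of the 35-cell Rothe diagram give Ess(w):

[(3, 5, 0), (3, 7, 1), (3, 11, 2), (5, 2, 0), (5, 5, 1), (5, 7, 2), (5, 9, 3), (9, 5, 3), (9, 7, 4), (10, 4, 3)]


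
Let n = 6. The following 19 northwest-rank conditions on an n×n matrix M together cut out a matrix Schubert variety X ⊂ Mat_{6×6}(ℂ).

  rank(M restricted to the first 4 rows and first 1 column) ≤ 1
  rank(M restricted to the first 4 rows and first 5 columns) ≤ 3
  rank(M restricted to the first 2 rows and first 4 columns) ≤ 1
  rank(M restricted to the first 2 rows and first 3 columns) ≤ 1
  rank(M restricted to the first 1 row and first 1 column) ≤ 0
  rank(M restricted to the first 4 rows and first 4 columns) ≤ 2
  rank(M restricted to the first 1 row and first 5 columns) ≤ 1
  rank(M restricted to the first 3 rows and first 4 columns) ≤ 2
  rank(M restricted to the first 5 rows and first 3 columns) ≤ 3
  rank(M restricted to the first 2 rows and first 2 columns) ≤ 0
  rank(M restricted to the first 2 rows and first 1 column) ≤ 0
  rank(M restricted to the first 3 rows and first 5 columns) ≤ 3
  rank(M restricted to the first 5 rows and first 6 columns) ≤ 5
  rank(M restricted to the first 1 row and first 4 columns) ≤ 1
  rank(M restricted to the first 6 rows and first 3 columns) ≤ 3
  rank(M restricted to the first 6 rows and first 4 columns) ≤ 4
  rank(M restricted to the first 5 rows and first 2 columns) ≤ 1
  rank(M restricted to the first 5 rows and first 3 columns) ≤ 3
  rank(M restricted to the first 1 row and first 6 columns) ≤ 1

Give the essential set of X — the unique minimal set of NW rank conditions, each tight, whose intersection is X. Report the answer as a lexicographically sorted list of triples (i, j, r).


Reconstructing r_w from the 19 given conditions:

  row 1: 0, 0, 1, 1, 1, 1
  row 2: 0, 0, 1, 1, 2, 2
  row 3: 1, 1, 2, 2, 3, 3
  row 4: 1, 1, 2, 2, 3, 4
  row 5: 1, 1, 2, 3, 4, 5
  row 6: 1, 2, 3, 4, 5, 6

hence w(1..6) = (3, 5, 1, 6, 4, 2).

|D(w)|=8, |Ess(w)|=4:

[(2, 2, 0), (2, 4, 1), (4, 4, 2), (5, 2, 1)]


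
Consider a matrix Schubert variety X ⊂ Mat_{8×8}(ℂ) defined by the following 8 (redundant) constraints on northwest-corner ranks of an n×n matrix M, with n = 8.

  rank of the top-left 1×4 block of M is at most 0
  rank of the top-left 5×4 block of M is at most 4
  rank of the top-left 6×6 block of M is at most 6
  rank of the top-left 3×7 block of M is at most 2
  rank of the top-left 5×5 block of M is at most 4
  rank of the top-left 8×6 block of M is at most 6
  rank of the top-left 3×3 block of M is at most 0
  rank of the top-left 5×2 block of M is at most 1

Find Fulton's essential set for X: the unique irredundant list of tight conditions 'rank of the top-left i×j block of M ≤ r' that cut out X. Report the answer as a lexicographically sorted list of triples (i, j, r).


Recovering R(i,j) via the rank-extension bound from the 8 conditions:

  row 1: 0 0 0 0 1 1 1 1
  row 2: 0 0 0 1 2 2 2 2
  row 3: 0 0 0 1 2 2 2 3
  row 4: 1 1 1 2 3 3 3 4
  row 5: 1 1 2 3 4 4 4 5
  row 6: 1 2 3 4 5 5 5 6
  row 7: 1 2 3 4 5 6 6 7
  row 8: 1 2 3 4 5 6 7 8

so w = (5, 4, 8, 1, 3, 2, 6, 7).

4 SE-corners of the 13-cell Rothe diagram give Ess(w):

[(1, 4, 0), (3, 3, 0), (3, 7, 2), (5, 2, 1)]


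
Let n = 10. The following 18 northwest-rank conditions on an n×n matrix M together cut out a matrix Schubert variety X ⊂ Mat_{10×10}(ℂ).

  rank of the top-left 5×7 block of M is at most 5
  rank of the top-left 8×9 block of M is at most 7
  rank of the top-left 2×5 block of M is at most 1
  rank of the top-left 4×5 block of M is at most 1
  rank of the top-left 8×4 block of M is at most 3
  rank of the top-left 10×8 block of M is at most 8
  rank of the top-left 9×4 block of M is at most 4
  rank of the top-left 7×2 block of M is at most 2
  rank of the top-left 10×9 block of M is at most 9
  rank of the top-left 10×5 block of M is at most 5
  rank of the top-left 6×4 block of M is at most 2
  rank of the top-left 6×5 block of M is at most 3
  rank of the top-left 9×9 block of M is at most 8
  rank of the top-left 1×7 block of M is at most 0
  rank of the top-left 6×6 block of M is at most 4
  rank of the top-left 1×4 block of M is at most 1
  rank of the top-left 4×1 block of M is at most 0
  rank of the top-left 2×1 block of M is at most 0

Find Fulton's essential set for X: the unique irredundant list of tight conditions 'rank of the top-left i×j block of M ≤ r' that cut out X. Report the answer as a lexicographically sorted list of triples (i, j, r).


Rank table r_w(10×10) implied by the 18 constraints:

  i=1: 0, 0, 0, 0, 0, 0, 0, 1, 1, 1
  i=2: 0, 1, 1, 1, 1, 1, 1, 2, 2, 2
  i=3: 0, 1, 1, 1, 1, 2, 2, 3, 3, 3
  i=4: 0, 1, 1, 1, 1, 2, 3, 4, 4, 4
  i=5: 1, 2, 2, 2, 2, 3, 4, 5, 5, 5
  i=6: 1, 2, 2, 2, 3, 4, 5, 6, 6, 6
  i=7: 1, 2, 3, 3, 4, 5, 6, 7, 7, 7
  i=8: 1, 2, 3, 3, 4, 5, 6, 7, 7, 8
  i=9: 1, 2, 3, 4, 5, 6, 7, 8, 8, 9
  i=10: 1, 2, 3, 4, 5, 6, 7, 8, 9, 10

the unique w with this rank table is (8, 2, 6, 7, 1, 5, 3, 10, 4, 9).

|D(w)|=20, |Ess(w)|=6:

[(1, 7, 0), (4, 1, 0), (4, 5, 1), (6, 4, 2), (8, 4, 3), (8, 9, 7)]


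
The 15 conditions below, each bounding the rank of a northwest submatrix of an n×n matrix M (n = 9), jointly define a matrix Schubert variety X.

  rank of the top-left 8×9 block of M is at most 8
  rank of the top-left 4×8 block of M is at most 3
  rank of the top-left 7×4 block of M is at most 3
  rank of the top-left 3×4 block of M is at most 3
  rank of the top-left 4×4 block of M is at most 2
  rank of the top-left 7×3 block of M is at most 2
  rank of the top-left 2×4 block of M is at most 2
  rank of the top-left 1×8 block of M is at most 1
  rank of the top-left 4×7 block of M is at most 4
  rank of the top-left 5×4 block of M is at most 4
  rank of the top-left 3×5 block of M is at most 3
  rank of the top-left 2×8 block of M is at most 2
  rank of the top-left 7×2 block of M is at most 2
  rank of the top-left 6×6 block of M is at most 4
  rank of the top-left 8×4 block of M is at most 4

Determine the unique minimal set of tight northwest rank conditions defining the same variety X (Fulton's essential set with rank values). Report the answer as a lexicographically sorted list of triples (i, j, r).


Recovering R(i,j) via the rank-extension bound from the 15 conditions:

  1 | 1 | 1 | 1 | 1 | 1 | 1 | 1 | 1
  1 | 2 | 2 | 2 | 2 | 2 | 2 | 2 | 2
  1 | 2 | 2 | 2 | 3 | 3 | 3 | 3 | 3
  1 | 2 | 2 | 2 | 3 | 3 | 3 | 3 | 4
  1 | 2 | 2 | 3 | 4 | 4 | 4 | 4 | 5
  1 | 2 | 2 | 3 | 4 | 4 | 5 | 5 | 6
  1 | 2 | 2 | 3 | 4 | 5 | 6 | 6 | 7
  1 | 2 | 3 | 4 | 5 | 6 | 7 | 7 | 8
  1 | 2 | 3 | 4 | 5 | 6 | 7 | 8 | 9

so w = (1, 2, 5, 9, 4, 7, 6, 3, 8).

Rothe diagram D(w) (11 cells), 4 SE-corners (essential conditions):

[(4, 4, 2), (4, 8, 3), (6, 6, 4), (7, 3, 2)]


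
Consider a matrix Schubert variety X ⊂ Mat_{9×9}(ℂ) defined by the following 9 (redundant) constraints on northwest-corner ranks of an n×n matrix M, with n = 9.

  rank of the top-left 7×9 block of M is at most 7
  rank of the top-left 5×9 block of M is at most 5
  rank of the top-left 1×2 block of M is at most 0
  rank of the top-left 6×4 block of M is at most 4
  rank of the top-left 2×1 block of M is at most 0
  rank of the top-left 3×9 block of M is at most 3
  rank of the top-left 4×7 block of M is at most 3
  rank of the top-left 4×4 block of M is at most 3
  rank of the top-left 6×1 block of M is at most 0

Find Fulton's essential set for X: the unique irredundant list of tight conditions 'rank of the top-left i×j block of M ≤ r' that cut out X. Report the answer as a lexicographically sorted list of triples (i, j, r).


Computing R[i][j] = min implied NW-rank bound (n=9, 9 conditions):

  R[1]: 0 | 0 | 1 | 1 | 1 | 1 | 1 | 1 | 1
  R[2]: 0 | 1 | 2 | 2 | 2 | 2 | 2 | 2 | 2
  R[3]: 0 | 1 | 2 | 3 | 3 | 3 | 3 | 3 | 3
  R[4]: 0 | 1 | 2 | 3 | 3 | 3 | 3 | 4 | 4
  R[5]: 0 | 1 | 2 | 3 | 4 | 4 | 4 | 5 | 5
  R[6]: 0 | 1 | 2 | 3 | 4 | 5 | 5 | 6 | 6
  R[7]: 1 | 2 | 3 | 4 | 5 | 6 | 6 | 7 | 7
  R[8]: 1 | 2 | 3 | 4 | 5 | 6 | 7 | 8 | 8
  R[9]: 1 | 2 | 3 | 4 | 5 | 6 | 7 | 8 | 9

second differences of R give the permutation w = (3, 2, 4, 8, 5, 6, 1, 7, 9).

ℓ(w)=10; the 3 essential cells (i,j,r):

[(1, 2, 0), (4, 7, 3), (6, 1, 0)]


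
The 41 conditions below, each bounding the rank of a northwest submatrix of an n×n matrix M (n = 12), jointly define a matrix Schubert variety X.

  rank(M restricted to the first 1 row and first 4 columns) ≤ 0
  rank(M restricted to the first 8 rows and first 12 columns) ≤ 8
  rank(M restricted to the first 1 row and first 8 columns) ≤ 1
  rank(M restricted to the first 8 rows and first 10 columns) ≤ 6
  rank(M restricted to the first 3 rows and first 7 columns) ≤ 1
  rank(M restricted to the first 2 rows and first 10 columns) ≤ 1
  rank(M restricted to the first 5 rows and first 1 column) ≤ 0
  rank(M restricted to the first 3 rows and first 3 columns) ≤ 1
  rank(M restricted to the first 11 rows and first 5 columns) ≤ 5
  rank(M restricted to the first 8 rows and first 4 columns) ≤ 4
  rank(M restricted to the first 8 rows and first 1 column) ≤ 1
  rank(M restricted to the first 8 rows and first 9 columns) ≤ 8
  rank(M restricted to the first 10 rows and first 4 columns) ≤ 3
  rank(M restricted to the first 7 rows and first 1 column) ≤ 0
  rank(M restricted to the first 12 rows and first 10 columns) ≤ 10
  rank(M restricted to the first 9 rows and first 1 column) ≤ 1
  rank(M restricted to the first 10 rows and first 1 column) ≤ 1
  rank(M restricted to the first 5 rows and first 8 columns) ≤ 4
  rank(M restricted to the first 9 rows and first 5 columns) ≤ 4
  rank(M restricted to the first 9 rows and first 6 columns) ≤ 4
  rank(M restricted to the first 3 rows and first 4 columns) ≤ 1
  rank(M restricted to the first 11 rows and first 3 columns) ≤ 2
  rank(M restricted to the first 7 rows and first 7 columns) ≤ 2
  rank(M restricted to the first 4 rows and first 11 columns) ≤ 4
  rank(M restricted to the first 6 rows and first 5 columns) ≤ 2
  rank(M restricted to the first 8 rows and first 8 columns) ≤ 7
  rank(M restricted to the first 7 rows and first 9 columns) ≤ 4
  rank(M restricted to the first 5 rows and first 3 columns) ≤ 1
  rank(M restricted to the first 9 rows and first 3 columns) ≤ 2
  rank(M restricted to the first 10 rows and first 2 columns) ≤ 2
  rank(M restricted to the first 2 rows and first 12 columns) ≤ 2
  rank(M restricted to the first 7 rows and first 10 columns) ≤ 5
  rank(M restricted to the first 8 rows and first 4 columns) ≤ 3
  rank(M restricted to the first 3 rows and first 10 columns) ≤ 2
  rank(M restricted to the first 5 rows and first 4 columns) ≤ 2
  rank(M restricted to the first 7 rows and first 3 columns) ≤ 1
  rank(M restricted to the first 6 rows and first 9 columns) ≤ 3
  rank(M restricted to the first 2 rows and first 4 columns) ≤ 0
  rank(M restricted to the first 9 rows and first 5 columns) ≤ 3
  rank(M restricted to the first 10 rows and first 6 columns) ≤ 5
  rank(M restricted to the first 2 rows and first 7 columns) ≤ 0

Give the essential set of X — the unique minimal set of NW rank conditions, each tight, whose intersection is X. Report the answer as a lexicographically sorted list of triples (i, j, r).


Propagating the 41 rank bounds to every northwest block:

  0 | 0 | 0 | 0 | 0 | 0 | 0 | 1 | 1 | 1 | 1 | 1
  0 | 0 | 0 | 0 | 0 | 0 | 0 | 1 | 1 | 1 | 2 | 2
  0 | 1 | 1 | 1 | 1 | 1 | 1 | 2 | 2 | 2 | 3 | 3
  0 | 1 | 1 | 2 | 2 | 2 | 2 | 3 | 3 | 3 | 4 | 4
  0 | 1 | 1 | 2 | 2 | 2 | 2 | 3 | 3 | 4 | 5 | 5
  0 | 1 | 1 | 2 | 2 | 2 | 2 | 3 | 3 | 4 | 5 | 6
  0 | 1 | 1 | 2 | 2 | 2 | 2 | 3 | 4 | 5 | 6 | 7
  1 | 2 | 2 | 3 | 3 | 3 | 3 | 4 | 5 | 6 | 7 | 8
  1 | 2 | 2 | 3 | 3 | 4 | 4 | 5 | 6 | 7 | 8 | 9
  1 | 2 | 2 | 3 | 4 | 5 | 5 | 6 | 7 | 8 | 9 | 10
  1 | 2 | 2 | 3 | 4 | 5 | 6 | 7 | 8 | 9 | 10 | 11
  1 | 2 | 3 | 4 | 5 | 6 | 7 | 8 | 9 | 10 | 11 | 12

so w = (8, 11, 2, 4, 10, 12, 9, 1, 6, 5, 7, 3).

|D(w)|=40, |Ess(w)|=8:

[(2, 7, 0), (2, 10, 1), (6, 9, 3), (7, 1, 0), (7, 3, 1), (7, 7, 2), (9, 5, 3), (11, 3, 2)]


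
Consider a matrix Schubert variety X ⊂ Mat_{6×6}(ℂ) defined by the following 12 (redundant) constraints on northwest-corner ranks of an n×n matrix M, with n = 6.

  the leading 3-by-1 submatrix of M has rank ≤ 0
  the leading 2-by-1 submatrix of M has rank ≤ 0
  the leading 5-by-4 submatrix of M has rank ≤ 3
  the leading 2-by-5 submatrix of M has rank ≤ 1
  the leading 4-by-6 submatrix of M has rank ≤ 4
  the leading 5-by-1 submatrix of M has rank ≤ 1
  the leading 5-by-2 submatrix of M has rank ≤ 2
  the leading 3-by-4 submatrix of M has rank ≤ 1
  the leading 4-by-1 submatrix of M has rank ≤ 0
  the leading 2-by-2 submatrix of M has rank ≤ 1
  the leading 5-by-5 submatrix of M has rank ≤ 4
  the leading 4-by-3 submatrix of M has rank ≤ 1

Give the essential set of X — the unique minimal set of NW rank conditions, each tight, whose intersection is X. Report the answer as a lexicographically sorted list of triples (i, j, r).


Recovering R(i,j) via the rank-extension bound from the 12 conditions:

  i=1: 0 1 1 1 1 1
  i=2: 0 1 1 1 1 2
  i=3: 0 1 1 1 2 3
  i=4: 0 1 1 2 3 4
  i=5: 1 2 2 3 4 5
  i=6: 1 2 3 4 5 6

giving w = (2, 6, 5, 4, 1, 3) via Δ²R.

ℓ(w)=10; the 4 essential cells (i,j,r):

[(2, 5, 1), (3, 4, 1), (4, 1, 0), (4, 3, 1)]


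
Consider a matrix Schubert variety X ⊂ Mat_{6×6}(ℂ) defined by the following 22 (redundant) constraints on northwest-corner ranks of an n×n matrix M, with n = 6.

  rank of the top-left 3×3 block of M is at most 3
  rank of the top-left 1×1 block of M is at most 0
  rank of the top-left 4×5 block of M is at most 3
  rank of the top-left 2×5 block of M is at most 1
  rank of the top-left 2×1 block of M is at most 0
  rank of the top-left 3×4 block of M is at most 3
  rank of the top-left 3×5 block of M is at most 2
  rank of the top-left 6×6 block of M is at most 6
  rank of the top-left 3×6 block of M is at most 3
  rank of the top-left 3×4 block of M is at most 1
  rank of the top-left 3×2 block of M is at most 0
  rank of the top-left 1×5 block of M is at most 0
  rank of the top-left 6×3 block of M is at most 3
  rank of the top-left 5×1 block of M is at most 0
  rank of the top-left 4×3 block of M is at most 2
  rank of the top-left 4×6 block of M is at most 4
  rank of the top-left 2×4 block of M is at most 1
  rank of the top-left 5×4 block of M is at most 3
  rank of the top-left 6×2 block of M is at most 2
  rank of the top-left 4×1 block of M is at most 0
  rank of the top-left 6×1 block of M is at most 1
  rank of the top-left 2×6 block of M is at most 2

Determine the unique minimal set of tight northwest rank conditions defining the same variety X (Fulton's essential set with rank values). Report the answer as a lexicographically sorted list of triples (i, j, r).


Recovering R(i,j) via the rank-extension bound from the 22 conditions:

  R[1]: 0, 0, 0, 0, 0, 1
  R[2]: 0, 0, 1, 1, 1, 2
  R[3]: 0, 0, 1, 1, 2, 3
  R[4]: 0, 1, 2, 2, 3, 4
  R[5]: 0, 1, 2, 3, 4, 5
  R[6]: 1, 2, 3, 4, 5, 6

hence w(1..6) = (6, 3, 5, 2, 4, 1).

D(w) has 12 cells with 4 SE-corners; essential set:

[(1, 5, 0), (3, 2, 0), (3, 4, 1), (5, 1, 0)]


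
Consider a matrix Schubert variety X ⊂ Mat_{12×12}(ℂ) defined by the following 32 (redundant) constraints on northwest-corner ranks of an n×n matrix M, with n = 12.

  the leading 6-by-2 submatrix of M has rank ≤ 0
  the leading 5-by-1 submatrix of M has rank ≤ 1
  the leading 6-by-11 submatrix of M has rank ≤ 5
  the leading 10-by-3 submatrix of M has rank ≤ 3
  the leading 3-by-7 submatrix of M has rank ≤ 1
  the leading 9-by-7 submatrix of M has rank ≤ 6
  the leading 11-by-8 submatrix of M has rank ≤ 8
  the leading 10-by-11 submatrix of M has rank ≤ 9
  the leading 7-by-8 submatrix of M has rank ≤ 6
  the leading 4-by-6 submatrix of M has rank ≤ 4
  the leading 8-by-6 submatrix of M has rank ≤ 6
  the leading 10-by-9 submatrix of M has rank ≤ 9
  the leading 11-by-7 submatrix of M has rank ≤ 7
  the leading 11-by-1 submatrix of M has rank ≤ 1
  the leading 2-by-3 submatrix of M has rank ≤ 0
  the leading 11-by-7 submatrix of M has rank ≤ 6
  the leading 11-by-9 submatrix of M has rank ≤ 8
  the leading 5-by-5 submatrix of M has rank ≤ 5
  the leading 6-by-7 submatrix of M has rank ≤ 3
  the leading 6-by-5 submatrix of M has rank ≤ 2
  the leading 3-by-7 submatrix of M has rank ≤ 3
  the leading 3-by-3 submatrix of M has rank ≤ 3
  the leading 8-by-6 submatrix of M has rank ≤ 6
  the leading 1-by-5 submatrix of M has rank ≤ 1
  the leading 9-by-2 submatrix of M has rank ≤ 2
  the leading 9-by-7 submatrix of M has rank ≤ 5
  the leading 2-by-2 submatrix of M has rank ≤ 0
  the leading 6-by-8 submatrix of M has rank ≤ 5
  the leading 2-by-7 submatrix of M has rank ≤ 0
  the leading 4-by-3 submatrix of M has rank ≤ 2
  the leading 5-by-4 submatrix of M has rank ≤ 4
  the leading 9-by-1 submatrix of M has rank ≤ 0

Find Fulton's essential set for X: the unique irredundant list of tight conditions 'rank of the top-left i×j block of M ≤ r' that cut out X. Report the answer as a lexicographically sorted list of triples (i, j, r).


Recovering R(i,j) via the rank-extension bound from the 32 conditions:

  0, 0, 0, 0, 0, 0, 0, 1, 1, 1, 1, 1
  0, 0, 0, 0, 0, 0, 0, 1, 2, 2, 2, 2
  0, 0, 1, 1, 1, 1, 1, 2, 3, 3, 3, 3
  0, 0, 1, 2, 2, 2, 2, 3, 4, 4, 4, 4
  0, 0, 1, 2, 2, 3, 3, 4, 5, 5, 5, 5
  0, 0, 1, 2, 2, 3, 3, 4, 5, 5, 5, 6
  0, 1, 2, 3, 3, 4, 4, 5, 6, 6, 6, 7
  0, 1, 2, 3, 4, 5, 5, 6, 7, 7, 7, 8
  0, 1, 2, 3, 4, 5, 5, 6, 7, 8, 8, 9
  1, 2, 3, 4, 5, 6, 6, 7, 8, 9, 9, 10
  1, 2, 3, 4, 5, 6, 6, 7, 8, 9, 10, 11
  1, 2, 3, 4, 5, 6, 7, 8, 9, 10, 11, 12

reading off 1-entries of Δ²R: w = (8, 9, 3, 4, 6, 12, 2, 5, 10, 1, 11, 7).

|D(w)|=32, |Ess(w)|=8:

[(2, 7, 0), (6, 2, 0), (6, 5, 2), (6, 7, 3), (6, 11, 5), (9, 1, 0), (9, 7, 5), (11, 7, 6)]


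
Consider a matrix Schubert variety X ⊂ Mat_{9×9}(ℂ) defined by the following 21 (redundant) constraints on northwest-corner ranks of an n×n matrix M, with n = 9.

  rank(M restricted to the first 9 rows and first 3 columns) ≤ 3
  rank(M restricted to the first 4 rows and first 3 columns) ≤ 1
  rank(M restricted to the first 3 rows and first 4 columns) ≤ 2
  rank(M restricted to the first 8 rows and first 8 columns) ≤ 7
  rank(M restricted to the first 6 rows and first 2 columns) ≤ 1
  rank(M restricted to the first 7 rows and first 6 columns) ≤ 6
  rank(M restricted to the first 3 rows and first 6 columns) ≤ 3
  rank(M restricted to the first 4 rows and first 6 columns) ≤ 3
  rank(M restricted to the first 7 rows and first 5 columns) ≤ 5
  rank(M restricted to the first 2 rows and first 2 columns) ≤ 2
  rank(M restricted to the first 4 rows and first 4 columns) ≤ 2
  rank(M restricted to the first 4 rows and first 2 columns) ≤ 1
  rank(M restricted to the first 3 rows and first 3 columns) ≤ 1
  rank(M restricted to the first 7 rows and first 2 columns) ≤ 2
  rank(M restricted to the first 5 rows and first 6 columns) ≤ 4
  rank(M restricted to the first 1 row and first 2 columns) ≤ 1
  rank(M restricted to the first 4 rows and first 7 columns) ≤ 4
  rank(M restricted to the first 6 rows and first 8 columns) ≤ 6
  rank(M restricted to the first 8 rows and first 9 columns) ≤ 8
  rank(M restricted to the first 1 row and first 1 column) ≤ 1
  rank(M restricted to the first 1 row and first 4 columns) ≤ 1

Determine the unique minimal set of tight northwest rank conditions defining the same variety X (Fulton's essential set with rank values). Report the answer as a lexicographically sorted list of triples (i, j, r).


Computing R[i][j] = min implied NW-rank bound (n=9, 21 conditions):

  R[1]: 1 | 1 | 1 | 1 | 1 | 1 | 1 | 1 | 1
  R[2]: 1 | 1 | 1 | 2 | 2 | 2 | 2 | 2 | 2
  R[3]: 1 | 1 | 1 | 2 | 3 | 3 | 3 | 3 | 3
  R[4]: 1 | 1 | 1 | 2 | 3 | 3 | 4 | 4 | 4
  R[5]: 1 | 1 | 2 | 3 | 4 | 4 | 5 | 5 | 5
  R[6]: 1 | 1 | 2 | 3 | 4 | 5 | 6 | 6 | 6
  R[7]: 1 | 2 | 3 | 4 | 5 | 6 | 7 | 7 | 7
  R[8]: 1 | 2 | 3 | 4 | 5 | 6 | 7 | 7 | 8
  R[9]: 1 | 2 | 3 | 4 | 5 | 6 | 7 | 8 | 9

the unique w with this rank table is (1, 4, 5, 7, 3, 6, 2, 9, 8).

ℓ(w)=10; the 4 essential cells (i,j,r):

[(4, 3, 1), (4, 6, 3), (6, 2, 1), (8, 8, 7)]


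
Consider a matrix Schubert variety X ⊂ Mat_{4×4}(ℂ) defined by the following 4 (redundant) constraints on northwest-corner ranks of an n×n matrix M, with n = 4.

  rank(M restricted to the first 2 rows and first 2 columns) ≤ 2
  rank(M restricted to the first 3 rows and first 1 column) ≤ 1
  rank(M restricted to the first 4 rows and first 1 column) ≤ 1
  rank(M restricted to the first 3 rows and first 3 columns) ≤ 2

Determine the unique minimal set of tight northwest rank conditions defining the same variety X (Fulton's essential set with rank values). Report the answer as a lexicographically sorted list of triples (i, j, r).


Reconstructing r_w from the 4 given conditions:

  1, 1, 1, 1
  1, 2, 2, 2
  1, 2, 2, 3
  1, 2, 3, 4

hence w(1..4) = (1, 2, 4, 3).

ℓ(w)=1; the 1 essential cell (i,j,r):

[(3, 3, 2)]


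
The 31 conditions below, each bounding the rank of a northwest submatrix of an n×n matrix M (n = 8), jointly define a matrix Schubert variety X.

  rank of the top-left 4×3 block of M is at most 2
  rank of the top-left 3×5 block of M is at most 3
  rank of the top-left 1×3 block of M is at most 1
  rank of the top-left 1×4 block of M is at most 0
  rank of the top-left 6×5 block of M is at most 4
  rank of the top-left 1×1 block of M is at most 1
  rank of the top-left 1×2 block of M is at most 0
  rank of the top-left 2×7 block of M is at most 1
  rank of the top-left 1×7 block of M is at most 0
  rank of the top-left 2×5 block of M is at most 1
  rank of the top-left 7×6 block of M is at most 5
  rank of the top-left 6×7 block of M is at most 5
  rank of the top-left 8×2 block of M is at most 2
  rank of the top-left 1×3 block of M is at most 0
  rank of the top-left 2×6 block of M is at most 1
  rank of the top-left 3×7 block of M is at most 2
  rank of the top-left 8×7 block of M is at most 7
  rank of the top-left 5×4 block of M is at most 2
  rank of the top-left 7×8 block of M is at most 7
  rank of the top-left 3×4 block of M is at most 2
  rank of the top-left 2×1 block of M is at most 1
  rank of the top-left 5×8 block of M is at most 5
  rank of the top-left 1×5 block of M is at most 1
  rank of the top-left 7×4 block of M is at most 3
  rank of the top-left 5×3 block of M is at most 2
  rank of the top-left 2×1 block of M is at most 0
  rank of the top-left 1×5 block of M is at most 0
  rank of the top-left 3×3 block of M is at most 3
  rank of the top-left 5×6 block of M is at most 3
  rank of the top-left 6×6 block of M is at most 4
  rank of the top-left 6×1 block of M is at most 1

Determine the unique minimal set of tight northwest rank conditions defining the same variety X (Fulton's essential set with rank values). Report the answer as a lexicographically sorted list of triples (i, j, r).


Computing R[i][j] = min implied NW-rank bound (n=8, 31 conditions):

  i=1: 0, 0, 0, 0, 0, 0, 0, 1
  i=2: 0, 1, 1, 1, 1, 1, 1, 2
  i=3: 1, 2, 2, 2, 2, 2, 2, 3
  i=4: 1, 2, 2, 2, 3, 3, 3, 4
  i=5: 1, 2, 2, 2, 3, 3, 4, 5
  i=6: 1, 2, 3, 3, 4, 4, 5, 6
  i=7: 1, 2, 3, 3, 4, 5, 6, 7
  i=8: 1, 2, 3, 4, 5, 6, 7, 8

so w = (8, 2, 1, 5, 7, 3, 6, 4).

Fulton essential set (5 of the 14 Rothe cells):

[(1, 7, 0), (2, 1, 0), (5, 4, 2), (5, 6, 3), (7, 4, 3)]


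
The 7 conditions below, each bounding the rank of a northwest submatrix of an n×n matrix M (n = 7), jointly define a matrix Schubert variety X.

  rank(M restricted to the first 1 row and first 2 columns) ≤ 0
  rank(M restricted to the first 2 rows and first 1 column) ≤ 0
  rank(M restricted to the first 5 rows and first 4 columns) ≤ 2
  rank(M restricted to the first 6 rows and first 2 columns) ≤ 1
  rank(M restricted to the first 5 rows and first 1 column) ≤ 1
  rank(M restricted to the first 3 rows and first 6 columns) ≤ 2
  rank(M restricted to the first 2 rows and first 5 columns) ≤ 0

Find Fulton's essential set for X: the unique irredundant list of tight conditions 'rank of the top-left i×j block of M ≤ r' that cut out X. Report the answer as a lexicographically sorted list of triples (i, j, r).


The tightest implied rank at each (i,j), from the 7 conditions:

  row 1: 0 | 0 | 0 | 0 | 0 | 1 | 1
  row 2: 0 | 0 | 0 | 0 | 0 | 1 | 2
  row 3: 1 | 1 | 1 | 1 | 1 | 2 | 3
  row 4: 1 | 1 | 2 | 2 | 2 | 3 | 4
  row 5: 1 | 1 | 2 | 2 | 3 | 4 | 5
  row 6: 1 | 1 | 2 | 3 | 4 | 5 | 6
  row 7: 1 | 2 | 3 | 4 | 5 | 6 | 7

hence w(1..7) = (6, 7, 1, 3, 5, 4, 2).

Fulton essential set (3 of the 14 Rothe cells):

[(2, 5, 0), (5, 4, 2), (6, 2, 1)]


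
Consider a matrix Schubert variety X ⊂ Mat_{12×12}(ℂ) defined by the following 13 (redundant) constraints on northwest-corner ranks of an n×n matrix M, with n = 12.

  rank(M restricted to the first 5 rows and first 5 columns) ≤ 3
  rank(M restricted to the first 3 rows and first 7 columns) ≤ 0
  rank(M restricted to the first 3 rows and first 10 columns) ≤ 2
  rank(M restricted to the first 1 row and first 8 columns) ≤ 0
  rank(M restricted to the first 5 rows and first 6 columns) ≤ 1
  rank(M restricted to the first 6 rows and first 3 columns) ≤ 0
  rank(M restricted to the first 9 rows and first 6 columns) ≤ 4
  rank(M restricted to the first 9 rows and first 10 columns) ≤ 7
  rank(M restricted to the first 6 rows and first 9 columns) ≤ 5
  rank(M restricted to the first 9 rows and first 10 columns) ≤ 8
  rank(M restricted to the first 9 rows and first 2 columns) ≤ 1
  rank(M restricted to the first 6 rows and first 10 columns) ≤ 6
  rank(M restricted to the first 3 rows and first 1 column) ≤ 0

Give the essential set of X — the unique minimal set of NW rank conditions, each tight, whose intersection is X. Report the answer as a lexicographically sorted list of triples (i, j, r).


Computing R[i][j] = min implied NW-rank bound (n=12, 13 conditions):

  i=1: 0  0  0  0  0  0  0  0  1  1  1  1
  i=2: 0  0  0  0  0  0  0  1  2  2  2  2
  i=3: 0  0  0  0  0  0  0  1  2  2  3  3
  i=4: 0  0  0  1  1  1  1  2  3  3  4  4
  i=5: 0  0  0  1  1  1  2  3  4  4  5  5
  i=6: 0  0  0  1  2  2  3  4  5  5  6  6
  i=7: 1  1  1  2  3  3  4  5  6  6  7  7
  i=8: 1  1  2  3  4  4  5  6  7  7  8  8
  i=9: 1  1  2  3  4  4  5  6  7  7  8  9
  i=10: 1  2  3  4  5  5  6  7  8  8  9  10
  i=11: 1  2  3  4  5  6  7  8  9  9  10  11
  i=12: 1  2  3  4  5  6  7  8  9  10  11  12

the unique w with this rank table is (9, 8, 11, 4, 7, 5, 1, 3, 12, 2, 6, 10).

8 SE-corners of the 38-cell Rothe diagram give Ess(w):

[(1, 8, 0), (3, 7, 0), (3, 10, 2), (5, 6, 1), (6, 3, 0), (9, 2, 1), (9, 6, 4), (9, 10, 7)]


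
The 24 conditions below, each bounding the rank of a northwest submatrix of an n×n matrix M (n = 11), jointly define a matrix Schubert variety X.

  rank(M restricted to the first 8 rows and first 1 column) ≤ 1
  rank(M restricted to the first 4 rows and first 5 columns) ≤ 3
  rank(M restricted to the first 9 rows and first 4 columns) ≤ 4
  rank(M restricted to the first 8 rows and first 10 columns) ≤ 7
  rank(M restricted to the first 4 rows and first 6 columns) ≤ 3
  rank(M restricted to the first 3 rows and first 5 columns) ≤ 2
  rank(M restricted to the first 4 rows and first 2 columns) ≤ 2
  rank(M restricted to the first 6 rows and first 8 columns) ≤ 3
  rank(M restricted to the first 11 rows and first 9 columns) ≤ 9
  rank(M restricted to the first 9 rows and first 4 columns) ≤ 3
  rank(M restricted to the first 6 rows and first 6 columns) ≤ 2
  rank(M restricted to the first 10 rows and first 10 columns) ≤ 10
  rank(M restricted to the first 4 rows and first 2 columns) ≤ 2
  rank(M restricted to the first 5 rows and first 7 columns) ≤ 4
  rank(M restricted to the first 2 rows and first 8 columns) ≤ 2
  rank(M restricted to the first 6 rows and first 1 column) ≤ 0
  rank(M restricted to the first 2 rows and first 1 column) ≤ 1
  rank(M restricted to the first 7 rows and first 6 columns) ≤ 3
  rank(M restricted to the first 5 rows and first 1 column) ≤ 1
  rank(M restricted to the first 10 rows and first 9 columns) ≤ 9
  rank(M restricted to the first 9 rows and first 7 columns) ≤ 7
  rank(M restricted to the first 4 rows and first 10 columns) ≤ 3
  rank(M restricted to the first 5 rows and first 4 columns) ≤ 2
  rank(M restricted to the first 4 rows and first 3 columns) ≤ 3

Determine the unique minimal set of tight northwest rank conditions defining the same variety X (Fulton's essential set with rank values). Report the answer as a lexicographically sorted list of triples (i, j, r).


Computing R[i][j] = min implied NW-rank bound (n=11, 24 conditions):

  i=1: 0, 1, 1, 1, 1, 1, 1, 1, 1, 1, 1
  i=2: 0, 1, 2, 2, 2, 2, 2, 2, 2, 2, 2
  i=3: 0, 1, 2, 2, 2, 2, 3, 3, 3, 3, 3
  i=4: 0, 1, 2, 2, 2, 2, 3, 3, 3, 3, 4
  i=5: 0, 1, 2, 2, 2, 2, 3, 3, 4, 4, 5
  i=6: 0, 1, 2, 2, 2, 2, 3, 3, 4, 5, 6
  i=7: 1, 2, 3, 3, 3, 3, 4, 4, 5, 6, 7
  i=8: 1, 2, 3, 3, 4, 4, 5, 5, 6, 7, 8
  i=9: 1, 2, 3, 3, 4, 5, 6, 6, 7, 8, 9
  i=10: 1, 2, 3, 4, 5, 6, 7, 7, 8, 9, 10
  i=11: 1, 2, 3, 4, 5, 6, 7, 8, 9, 10, 11

the unique w with this rank table is (2, 3, 7, 11, 9, 10, 1, 5, 6, 4, 8).

|D(w)|=25, |Ess(w)|=5:

[(4, 10, 3), (6, 1, 0), (6, 6, 2), (6, 8, 3), (9, 4, 3)]
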